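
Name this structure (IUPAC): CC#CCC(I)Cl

5-chloro-5-iodopent-2-yne

Counting along the main chain through the multiple bond gives 5 carbons: the parent is pentane.
The chain contains a C≡C triple bond, so the unsaturation ending is -yne.
Number the chain so that numbering from this end puts the triple bond at C-2 rather than C-3.
That gives the triple bond between C-2 and C-3; a chloro group at C-5; an iodo group at C-5.
The substituents are ordered alphabetically, ignoring any di-/tri- multipliers.
Assembling the pieces gives 5-chloro-5-iodopent-2-yne.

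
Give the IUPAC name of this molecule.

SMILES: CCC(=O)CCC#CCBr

The longest carbon chain that includes the carbonyl and the multiple bond has 8 carbons, so the parent hydride is octane.
A ketone (C=O on an internal carbon) is the principal characteristic group, giving the suffix -one.
There is one C≡C triple bond, indicated by the ending -yne.
Choose the numbering such that numbering from this end puts the carbonyl group at C-3 rather than C-6.
With this numbering: the carbonyl at C-3; the triple bond between C-6 and C-7; a bromo group at C-8.
Putting it together: 8-bromooct-6-yn-3-one.

8-bromooct-6-yn-3-one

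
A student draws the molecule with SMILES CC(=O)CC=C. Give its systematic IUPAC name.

The longest chain bearing the carbonyl and the multiple bond is 5 carbons long (pentane).
A ketone (C=O on an internal carbon) is the principal characteristic group, giving the suffix -one.
The chain contains a C=C double bond, so the unsaturation ending is -ene.
Number the chain so that numbering from this end puts the carbonyl group at C-2 rather than C-4.
This places the carbonyl at C-2; the double bond between C-4 and C-5.
Putting it together: pent-4-en-2-one.

pent-4-en-2-one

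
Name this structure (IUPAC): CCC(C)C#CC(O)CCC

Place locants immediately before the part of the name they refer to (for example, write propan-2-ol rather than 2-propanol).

7-methylnon-5-yn-4-ol

The longest carbon chain that includes the –OH group and the multiple bond has 9 carbons, so the parent hydride is nonane.
The highest-priority functional group is an alcohol (–OH), so the name ends in -ol.
The chain contains a C≡C triple bond, so the unsaturation ending is -yne.
Choose the numbering such that numbering from this end puts the hydroxyl group at C-4 rather than C-6.
This places the hydroxyl at C-4; the triple bond between C-5 and C-6; a methyl group at C-7.
Assembling the pieces gives 7-methylnon-5-yn-4-ol.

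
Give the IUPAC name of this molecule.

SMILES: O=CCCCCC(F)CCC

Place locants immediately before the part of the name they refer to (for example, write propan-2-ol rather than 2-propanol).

The longest chain bearing the –CHO group is 9 carbons long (nonane).
The highest-priority functional group is an aldehyde (terminal –CHO), so the name ends in -al.
The numbering direction is chosen so that the aldehyde carbon is C-1 by definition.
This places a fluoro group at C-6.
Putting it together: 6-fluorononanal.

6-fluorononanal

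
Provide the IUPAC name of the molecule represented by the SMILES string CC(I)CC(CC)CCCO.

4-ethyl-6-iodoheptan-1-ol

The longest carbon chain that includes the –OH group has 7 carbons, so the parent hydride is heptane.
The principal characteristic group is an alcohol (–OH), named with the suffix -ol.
Number the chain so that numbering from this end puts the hydroxyl group at C-1 rather than C-7.
This places the hydroxyl at C-1; an ethyl group at C-4; an iodo group at C-6.
Prefixes are listed alphabetically: ethyl, iodo.
The name is 4-ethyl-6-iodoheptan-1-ol.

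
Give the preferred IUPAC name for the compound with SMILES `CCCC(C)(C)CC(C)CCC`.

4,4,6-trimethylnonane

The longest carbon chain is 9 atoms: the parent is nonane.
Choose the numbering such that the substituent locant set {4,4,6} is lower than {4,6,6} at the first point of difference.
With this numbering: methyl groups at C-4 (×2) and C-6.
Assembling the pieces gives 4,4,6-trimethylnonane.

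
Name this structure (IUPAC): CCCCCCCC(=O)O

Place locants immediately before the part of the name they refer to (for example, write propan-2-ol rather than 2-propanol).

octanoic acid

The longest carbon chain that includes the –COOH group has 8 carbons, so the parent hydride is octane.
The highest-priority functional group is a carboxylic acid (terminal –COOH), so the name ends in -oic acid.
Choose the numbering such that the carboxylic acid carbon is C-1 by definition.
Putting it together: octanoic acid.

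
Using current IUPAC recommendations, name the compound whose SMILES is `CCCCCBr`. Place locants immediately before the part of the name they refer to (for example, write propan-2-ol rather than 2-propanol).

1-bromopentane

The longest carbon chain is 5 atoms: the parent is pentane.
Number the chain so that the substituent locant set {1} is lower than {5} at the first point of difference.
That gives a bromo group at C-1.
The name is 1-bromopentane.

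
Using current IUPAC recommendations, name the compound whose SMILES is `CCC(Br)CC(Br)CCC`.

The longest continuous carbon chain has 8 atoms, so the parent hydride is octane.
The numbering direction is chosen so that the substituent locant set {3,5} is lower than {4,6} at the first point of difference.
With this numbering: bromo groups at C-3 and C-5.
Putting it together: 3,5-dibromooctane.

3,5-dibromooctane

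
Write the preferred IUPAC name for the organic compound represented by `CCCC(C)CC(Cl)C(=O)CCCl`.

1,4-dichloro-6-methylnonan-3-one

The longest carbon chain that includes the carbonyl has 9 carbons, so the parent hydride is nonane.
A ketone (C=O on an internal carbon) is the principal characteristic group, giving the suffix -one.
Number the chain so that numbering from this end puts the carbonyl group at C-3 rather than C-7.
That gives the carbonyl at C-3; chloro groups at C-1 and C-4; a methyl group at C-6.
The substituents are ordered alphabetically, ignoring any di-/tri- multipliers.
The name is 1,4-dichloro-6-methylnonan-3-one.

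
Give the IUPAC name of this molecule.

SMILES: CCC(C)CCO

The longest chain bearing the –OH group is 5 carbons long (pentane).
An alcohol (–OH) is the principal characteristic group, giving the suffix -ol.
The numbering direction is chosen so that numbering from this end puts the hydroxyl group at C-1 rather than C-5.
That gives the hydroxyl at C-1; a methyl group at C-3.
Assembling the pieces gives 3-methylpentan-1-ol.

3-methylpentan-1-ol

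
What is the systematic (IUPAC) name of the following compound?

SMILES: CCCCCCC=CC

non-2-ene

Counting along the main chain through the multiple bond gives 9 carbons: the parent is nonane.
A C=C double bond in the chain gives the infix -ene-.
Number the chain so that numbering from this end puts the double bond at C-2 rather than C-7.
That gives the double bond between C-2 and C-3.
Assembling the pieces gives non-2-ene.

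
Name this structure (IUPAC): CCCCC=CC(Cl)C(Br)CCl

Counting along the main chain through the multiple bond gives 9 carbons: the parent is nonane.
The chain contains a C=C double bond, so the unsaturation ending is -ene.
The numbering direction is chosen so that numbering from this end puts the double bond at C-4 rather than C-5.
With this numbering: the double bond between C-4 and C-5; a bromo group at C-2; chloro groups at C-1 and C-3.
Substituent prefixes are cited in alphabetical order (multiplying prefixes like di-/tri- are ignored for ordering).
The name is 2-bromo-1,3-dichloronon-4-ene.

2-bromo-1,3-dichloronon-4-ene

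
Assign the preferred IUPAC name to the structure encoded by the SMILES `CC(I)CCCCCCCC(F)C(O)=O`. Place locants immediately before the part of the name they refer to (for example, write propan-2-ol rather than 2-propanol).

The longest carbon chain that includes the –COOH group has 11 carbons, so the parent hydride is undecane.
The principal characteristic group is a carboxylic acid (terminal –COOH), named with the suffix -oic acid.
Number the chain so that the carboxylic acid carbon is C-1 by definition.
That gives a fluoro group at C-2; an iodo group at C-10.
Prefixes are listed alphabetically: fluoro, iodo.
Assembling the pieces gives 2-fluoro-10-iodoundecanoic acid.

2-fluoro-10-iodoundecanoic acid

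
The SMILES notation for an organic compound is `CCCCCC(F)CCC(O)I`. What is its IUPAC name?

4-fluoro-1-iodononan-1-ol

The longest chain bearing the –OH group is 9 carbons long (nonane).
An alcohol (–OH) is the principal characteristic group, giving the suffix -ol.
The numbering direction is chosen so that numbering from this end puts the hydroxyl group at C-1 rather than C-9.
That gives the hydroxyl at C-1; a fluoro group at C-4; an iodo group at C-1.
Substituent prefixes are cited in alphabetical order (multiplying prefixes like di-/tri- are ignored for ordering).
Putting it together: 4-fluoro-1-iodononan-1-ol.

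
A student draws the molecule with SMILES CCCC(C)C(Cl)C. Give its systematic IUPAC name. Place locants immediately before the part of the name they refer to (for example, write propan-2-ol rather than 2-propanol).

2-chloro-3-methylhexane

The longest continuous carbon chain has 6 atoms, so the parent hydride is hexane.
The numbering direction is chosen so that the substituent locant set {2,3} is lower than {4,5} at the first point of difference.
With this numbering: a chloro group at C-2; a methyl group at C-3.
Substituent prefixes are cited in alphabetical order (multiplying prefixes like di-/tri- are ignored for ordering).
Assembling the pieces gives 2-chloro-3-methylhexane.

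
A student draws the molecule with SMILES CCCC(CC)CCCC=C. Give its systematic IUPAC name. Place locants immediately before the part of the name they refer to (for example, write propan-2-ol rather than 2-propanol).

The longest carbon chain that includes the multiple bond has 9 carbons, so the parent hydride is nonane.
A C=C double bond in the chain gives the infix -ene-.
The numbering direction is chosen so that numbering from this end puts the double bond at C-1 rather than C-8.
This places the double bond between C-1 and C-2; an ethyl group at C-6.
Assembling the pieces gives 6-ethylnon-1-ene.

6-ethylnon-1-ene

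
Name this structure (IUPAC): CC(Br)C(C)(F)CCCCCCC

2-bromo-3-fluoro-3-methyldecane

The parent chain contains 10 carbons (decane).
Number the chain so that the substituent locant set {2,3,3} is lower than {8,8,9} at the first point of difference.
With this numbering: a bromo group at C-2; a fluoro group at C-3; a methyl group at C-3.
Prefixes are listed alphabetically: bromo, fluoro, methyl.
The name is 2-bromo-3-fluoro-3-methyldecane.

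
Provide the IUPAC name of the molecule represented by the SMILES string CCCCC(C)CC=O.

3-methylheptanal

The longest chain bearing the –CHO group is 7 carbons long (heptane).
An aldehyde (terminal –CHO) is the principal characteristic group, giving the suffix -al.
Number the chain so that the aldehyde carbon is C-1 by definition.
This places a methyl group at C-3.
Assembling the pieces gives 3-methylheptanal.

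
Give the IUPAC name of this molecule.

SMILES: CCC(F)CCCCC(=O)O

The longest chain bearing the –COOH group is 8 carbons long (octane).
A carboxylic acid (terminal –COOH) is the principal characteristic group, giving the suffix -oic acid.
The numbering direction is chosen so that the carboxylic acid carbon is C-1 by definition.
That gives a fluoro group at C-6.
The name is 6-fluorooctanoic acid.

6-fluorooctanoic acid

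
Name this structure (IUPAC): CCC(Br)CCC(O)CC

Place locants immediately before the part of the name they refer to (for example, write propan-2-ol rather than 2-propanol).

The longest chain bearing the –OH group is 8 carbons long (octane).
The principal characteristic group is an alcohol (–OH), named with the suffix -ol.
Choose the numbering such that numbering from this end puts the hydroxyl group at C-3 rather than C-6.
This places the hydroxyl at C-3; a bromo group at C-6.
Assembling the pieces gives 6-bromooctan-3-ol.

6-bromooctan-3-ol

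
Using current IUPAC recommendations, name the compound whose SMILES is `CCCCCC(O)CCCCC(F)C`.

11-fluorododecan-6-ol

The longest chain bearing the –OH group is 12 carbons long (dodecane).
An alcohol (–OH) is the principal characteristic group, giving the suffix -ol.
The numbering direction is chosen so that numbering from this end puts the hydroxyl group at C-6 rather than C-7.
That gives the hydroxyl at C-6; a fluoro group at C-11.
Putting it together: 11-fluorododecan-6-ol.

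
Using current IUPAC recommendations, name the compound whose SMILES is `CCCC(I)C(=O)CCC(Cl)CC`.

The longest carbon chain that includes the carbonyl has 10 carbons, so the parent hydride is decane.
The principal characteristic group is a ketone (C=O on an internal carbon), named with the suffix -one.
Number the chain so that numbering from this end puts the carbonyl group at C-5 rather than C-6.
With this numbering: the carbonyl at C-5; a chloro group at C-8; an iodo group at C-4.
The substituents are ordered alphabetically, ignoring any di-/tri- multipliers.
The name is 8-chloro-4-iododecan-5-one.

8-chloro-4-iododecan-5-one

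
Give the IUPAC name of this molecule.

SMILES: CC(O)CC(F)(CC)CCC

4-ethyl-4-fluoroheptan-2-ol

The longest carbon chain that includes the –OH group has 7 carbons, so the parent hydride is heptane.
The principal characteristic group is an alcohol (–OH), named with the suffix -ol.
Number the chain so that numbering from this end puts the hydroxyl group at C-2 rather than C-6.
That gives the hydroxyl at C-2; an ethyl group at C-4; a fluoro group at C-4.
Substituent prefixes are cited in alphabetical order (multiplying prefixes like di-/tri- are ignored for ordering).
The name is 4-ethyl-4-fluoroheptan-2-ol.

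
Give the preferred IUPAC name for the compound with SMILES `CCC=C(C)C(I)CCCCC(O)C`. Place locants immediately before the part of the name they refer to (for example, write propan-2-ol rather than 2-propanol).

The longest chain bearing the –OH group and the multiple bond is 11 carbons long (undecane).
The highest-priority functional group is an alcohol (–OH), so the name ends in -ol.
The chain contains a C=C double bond, so the unsaturation ending is -ene.
Choose the numbering such that numbering from this end puts the hydroxyl group at C-2 rather than C-10.
This places the hydroxyl at C-2; the double bond between C-8 and C-9; an iodo group at C-7; a methyl group at C-8.
Prefixes are listed alphabetically: iodo, methyl.
Putting it together: 7-iodo-8-methylundec-8-en-2-ol.

7-iodo-8-methylundec-8-en-2-ol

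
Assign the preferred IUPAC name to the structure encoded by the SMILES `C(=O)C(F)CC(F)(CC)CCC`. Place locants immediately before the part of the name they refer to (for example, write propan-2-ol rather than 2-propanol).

4-ethyl-2,4-difluoroheptanal

The longest carbon chain that includes the –CHO group has 7 carbons, so the parent hydride is heptane.
The principal characteristic group is an aldehyde (terminal –CHO), named with the suffix -al.
Choose the numbering such that the aldehyde carbon is C-1 by definition.
That gives an ethyl group at C-4; fluoro groups at C-2 and C-4.
The substituents are ordered alphabetically, ignoring any di-/tri- multipliers.
Assembling the pieces gives 4-ethyl-2,4-difluoroheptanal.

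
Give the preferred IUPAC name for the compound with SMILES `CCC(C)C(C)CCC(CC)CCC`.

7-ethyl-3,4-dimethyldecane

The parent chain contains 10 carbons (decane).
The numbering direction is chosen so that the substituent locant set {3,4,7} is lower than {4,7,8} at the first point of difference.
That gives an ethyl group at C-7; methyl groups at C-3 and C-4.
Substituent prefixes are cited in alphabetical order (multiplying prefixes like di-/tri- are ignored for ordering).
The name is 7-ethyl-3,4-dimethyldecane.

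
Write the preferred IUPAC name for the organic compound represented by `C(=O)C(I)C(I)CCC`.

The longest chain bearing the –CHO group is 6 carbons long (hexane).
The highest-priority functional group is an aldehyde (terminal –CHO), so the name ends in -al.
Choose the numbering such that the aldehyde carbon is C-1 by definition.
With this numbering: iodo groups at C-2 and C-3.
Putting it together: 2,3-diiodohexanal.

2,3-diiodohexanal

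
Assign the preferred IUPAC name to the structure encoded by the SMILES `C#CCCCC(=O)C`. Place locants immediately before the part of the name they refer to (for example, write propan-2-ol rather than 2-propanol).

hept-6-yn-2-one

The longest carbon chain that includes the carbonyl and the multiple bond has 7 carbons, so the parent hydride is heptane.
A ketone (C=O on an internal carbon) is the principal characteristic group, giving the suffix -one.
The chain contains a C≡C triple bond, so the unsaturation ending is -yne.
Number the chain so that numbering from this end puts the carbonyl group at C-2 rather than C-6.
That gives the carbonyl at C-2; the triple bond between C-6 and C-7.
Putting it together: hept-6-yn-2-one.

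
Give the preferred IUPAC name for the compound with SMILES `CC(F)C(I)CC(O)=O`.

4-fluoro-3-iodopentanoic acid

Counting along the main chain through the –COOH group gives 5 carbons: the parent is pentane.
The highest-priority functional group is a carboxylic acid (terminal –COOH), so the name ends in -oic acid.
The numbering direction is chosen so that the carboxylic acid carbon is C-1 by definition.
That gives a fluoro group at C-4; an iodo group at C-3.
Prefixes are listed alphabetically: fluoro, iodo.
Assembling the pieces gives 4-fluoro-3-iodopentanoic acid.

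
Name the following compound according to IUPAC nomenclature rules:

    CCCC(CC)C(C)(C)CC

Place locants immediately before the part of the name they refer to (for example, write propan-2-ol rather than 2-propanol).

4-ethyl-3,3-dimethylheptane

The longest continuous carbon chain has 7 atoms, so the parent hydride is heptane.
Number the chain so that the substituent locant set {3,3,4} is lower than {4,5,5} at the first point of difference.
That gives an ethyl group at C-4; two methyl groups at C-3.
The substituents are ordered alphabetically, ignoring any di-/tri- multipliers.
Putting it together: 4-ethyl-3,3-dimethylheptane.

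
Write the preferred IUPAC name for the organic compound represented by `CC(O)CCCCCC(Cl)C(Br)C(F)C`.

The longest carbon chain that includes the –OH group has 11 carbons, so the parent hydride is undecane.
The principal characteristic group is an alcohol (–OH), named with the suffix -ol.
Choose the numbering such that numbering from this end puts the hydroxyl group at C-2 rather than C-10.
That gives the hydroxyl at C-2; a bromo group at C-9; a chloro group at C-8; a fluoro group at C-10.
Substituent prefixes are cited in alphabetical order (multiplying prefixes like di-/tri- are ignored for ordering).
Putting it together: 9-bromo-8-chloro-10-fluoroundecan-2-ol.

9-bromo-8-chloro-10-fluoroundecan-2-ol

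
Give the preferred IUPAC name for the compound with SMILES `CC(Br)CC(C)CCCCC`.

The parent chain contains 9 carbons (nonane).
The numbering direction is chosen so that the substituent locant set {2,4} is lower than {6,8} at the first point of difference.
That gives a bromo group at C-2; a methyl group at C-4.
Prefixes are listed alphabetically: bromo, methyl.
Putting it together: 2-bromo-4-methylnonane.

2-bromo-4-methylnonane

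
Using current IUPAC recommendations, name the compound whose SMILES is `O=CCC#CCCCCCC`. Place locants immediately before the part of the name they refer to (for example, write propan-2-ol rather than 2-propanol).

dec-3-ynal

Counting along the main chain through the –CHO group and the multiple bond gives 10 carbons: the parent is decane.
An aldehyde (terminal –CHO) is the principal characteristic group, giving the suffix -al.
A C≡C triple bond in the chain gives the infix -yne-.
Number the chain so that the aldehyde carbon is C-1 by definition.
That gives the triple bond between C-3 and C-4.
The name is dec-3-ynal.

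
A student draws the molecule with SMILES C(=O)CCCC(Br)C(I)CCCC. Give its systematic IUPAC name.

5-bromo-6-iododecanal

Counting along the main chain through the –CHO group gives 10 carbons: the parent is decane.
The principal characteristic group is an aldehyde (terminal –CHO), named with the suffix -al.
Number the chain so that the aldehyde carbon is C-1 by definition.
This places a bromo group at C-5; an iodo group at C-6.
Prefixes are listed alphabetically: bromo, iodo.
The name is 5-bromo-6-iododecanal.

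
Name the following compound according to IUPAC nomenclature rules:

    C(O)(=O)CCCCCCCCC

The longest carbon chain that includes the –COOH group has 10 carbons, so the parent hydride is decane.
A carboxylic acid (terminal –COOH) is the principal characteristic group, giving the suffix -oic acid.
The numbering direction is chosen so that the carboxylic acid carbon is C-1 by definition.
The name is decanoic acid.

decanoic acid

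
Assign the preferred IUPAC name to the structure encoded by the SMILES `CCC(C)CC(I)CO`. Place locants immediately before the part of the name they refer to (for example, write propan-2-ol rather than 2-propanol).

Counting along the main chain through the –OH group gives 6 carbons: the parent is hexane.
An alcohol (–OH) is the principal characteristic group, giving the suffix -ol.
Number the chain so that numbering from this end puts the hydroxyl group at C-1 rather than C-6.
This places the hydroxyl at C-1; an iodo group at C-2; a methyl group at C-4.
Prefixes are listed alphabetically: iodo, methyl.
Putting it together: 2-iodo-4-methylhexan-1-ol.

2-iodo-4-methylhexan-1-ol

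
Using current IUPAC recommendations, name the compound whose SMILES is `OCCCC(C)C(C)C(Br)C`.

The longest chain bearing the –OH group is 7 carbons long (heptane).
The principal characteristic group is an alcohol (–OH), named with the suffix -ol.
Number the chain so that numbering from this end puts the hydroxyl group at C-1 rather than C-7.
With this numbering: the hydroxyl at C-1; a bromo group at C-6; methyl groups at C-4 and C-5.
The substituents are ordered alphabetically, ignoring any di-/tri- multipliers.
Assembling the pieces gives 6-bromo-4,5-dimethylheptan-1-ol.

6-bromo-4,5-dimethylheptan-1-ol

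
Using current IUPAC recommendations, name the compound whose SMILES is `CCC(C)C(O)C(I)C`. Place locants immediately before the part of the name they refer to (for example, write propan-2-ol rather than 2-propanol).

The longest chain bearing the –OH group is 6 carbons long (hexane).
An alcohol (–OH) is the principal characteristic group, giving the suffix -ol.
The numbering direction is chosen so that numbering from this end puts the hydroxyl group at C-3 rather than C-4.
With this numbering: the hydroxyl at C-3; an iodo group at C-2; a methyl group at C-4.
Prefixes are listed alphabetically: iodo, methyl.
Assembling the pieces gives 2-iodo-4-methylhexan-3-ol.

2-iodo-4-methylhexan-3-ol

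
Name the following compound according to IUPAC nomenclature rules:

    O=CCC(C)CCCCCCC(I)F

10-fluoro-10-iodo-3-methyldecanal

The longest carbon chain that includes the –CHO group has 10 carbons, so the parent hydride is decane.
The principal characteristic group is an aldehyde (terminal –CHO), named with the suffix -al.
Choose the numbering such that the aldehyde carbon is C-1 by definition.
That gives a fluoro group at C-10; an iodo group at C-10; a methyl group at C-3.
Substituent prefixes are cited in alphabetical order (multiplying prefixes like di-/tri- are ignored for ordering).
The name is 10-fluoro-10-iodo-3-methyldecanal.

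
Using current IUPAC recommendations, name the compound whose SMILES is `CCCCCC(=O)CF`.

The longest chain bearing the carbonyl is 7 carbons long (heptane).
The highest-priority functional group is a ketone (C=O on an internal carbon), so the name ends in -one.
Number the chain so that numbering from this end puts the carbonyl group at C-2 rather than C-6.
With this numbering: the carbonyl at C-2; a fluoro group at C-1.
Assembling the pieces gives 1-fluoroheptan-2-one.

1-fluoroheptan-2-one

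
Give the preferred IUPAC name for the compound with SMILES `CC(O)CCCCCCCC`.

decan-2-ol

Counting along the main chain through the –OH group gives 10 carbons: the parent is decane.
An alcohol (–OH) is the principal characteristic group, giving the suffix -ol.
Choose the numbering such that numbering from this end puts the hydroxyl group at C-2 rather than C-9.
With this numbering: the hydroxyl at C-2.
Assembling the pieces gives decan-2-ol.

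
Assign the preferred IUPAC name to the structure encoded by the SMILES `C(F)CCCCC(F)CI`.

The longest continuous carbon chain has 7 atoms, so the parent hydride is heptane.
Number the chain so that the substituent locant set {1,2,7} is lower than {1,6,7} at the first point of difference.
This places fluoro groups at C-2 and C-7; an iodo group at C-1.
The substituents are ordered alphabetically, ignoring any di-/tri- multipliers.
Putting it together: 2,7-difluoro-1-iodoheptane.

2,7-difluoro-1-iodoheptane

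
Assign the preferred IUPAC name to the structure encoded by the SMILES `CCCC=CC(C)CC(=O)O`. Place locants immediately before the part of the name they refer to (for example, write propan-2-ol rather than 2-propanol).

Counting along the main chain through the –COOH group and the multiple bond gives 8 carbons: the parent is octane.
The principal characteristic group is a carboxylic acid (terminal –COOH), named with the suffix -oic acid.
There is one C=C double bond, indicated by the ending -ene.
The numbering direction is chosen so that the carboxylic acid carbon is C-1 by definition.
This places the double bond between C-4 and C-5; a methyl group at C-3.
The name is 3-methyloct-4-enoic acid.

3-methyloct-4-enoic acid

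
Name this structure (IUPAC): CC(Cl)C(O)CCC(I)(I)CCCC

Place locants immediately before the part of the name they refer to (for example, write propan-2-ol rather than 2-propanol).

Counting along the main chain through the –OH group gives 10 carbons: the parent is decane.
The highest-priority functional group is an alcohol (–OH), so the name ends in -ol.
Choose the numbering such that numbering from this end puts the hydroxyl group at C-3 rather than C-8.
With this numbering: the hydroxyl at C-3; a chloro group at C-2; two iodo groups at C-6.
Prefixes are listed alphabetically: chloro, iodo.
The name is 2-chloro-6,6-diiododecan-3-ol.

2-chloro-6,6-diiododecan-3-ol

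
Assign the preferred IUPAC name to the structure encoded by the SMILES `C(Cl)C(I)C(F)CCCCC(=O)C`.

Counting along the main chain through the carbonyl gives 9 carbons: the parent is nonane.
The highest-priority functional group is a ketone (C=O on an internal carbon), so the name ends in -one.
The numbering direction is chosen so that numbering from this end puts the carbonyl group at C-2 rather than C-8.
This places the carbonyl at C-2; a chloro group at C-9; a fluoro group at C-7; an iodo group at C-8.
The substituents are ordered alphabetically, ignoring any di-/tri- multipliers.
Assembling the pieces gives 9-chloro-7-fluoro-8-iodononan-2-one.

9-chloro-7-fluoro-8-iodononan-2-one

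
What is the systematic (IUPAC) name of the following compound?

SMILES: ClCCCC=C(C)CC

The longest chain bearing the multiple bond is 7 carbons long (heptane).
A C=C double bond in the chain gives the infix -ene-.
Choose the numbering such that numbering from this end puts the double bond at C-3 rather than C-4.
With this numbering: the double bond between C-3 and C-4; a chloro group at C-7; a methyl group at C-3.
Prefixes are listed alphabetically: chloro, methyl.
Putting it together: 7-chloro-3-methylhept-3-ene.

7-chloro-3-methylhept-3-ene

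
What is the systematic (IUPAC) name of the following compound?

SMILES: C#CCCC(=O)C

hex-5-yn-2-one

The longest chain bearing the carbonyl and the multiple bond is 6 carbons long (hexane).
The highest-priority functional group is a ketone (C=O on an internal carbon), so the name ends in -one.
A C≡C triple bond in the chain gives the infix -yne-.
Number the chain so that numbering from this end puts the carbonyl group at C-2 rather than C-5.
That gives the carbonyl at C-2; the triple bond between C-5 and C-6.
Assembling the pieces gives hex-5-yn-2-one.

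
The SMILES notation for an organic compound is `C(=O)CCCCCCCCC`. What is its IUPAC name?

decanal

The longest carbon chain that includes the –CHO group has 10 carbons, so the parent hydride is decane.
The highest-priority functional group is an aldehyde (terminal –CHO), so the name ends in -al.
The numbering direction is chosen so that the aldehyde carbon is C-1 by definition.
Putting it together: decanal.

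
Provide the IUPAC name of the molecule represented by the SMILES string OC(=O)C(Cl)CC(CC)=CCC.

2-chloro-4-ethylhept-4-enoic acid

The longest carbon chain that includes the –COOH group and the multiple bond has 7 carbons, so the parent hydride is heptane.
The principal characteristic group is a carboxylic acid (terminal –COOH), named with the suffix -oic acid.
The chain contains a C=C double bond, so the unsaturation ending is -ene.
The numbering direction is chosen so that the carboxylic acid carbon is C-1 by definition.
This places the double bond between C-4 and C-5; a chloro group at C-2; an ethyl group at C-4.
Substituent prefixes are cited in alphabetical order (multiplying prefixes like di-/tri- are ignored for ordering).
Putting it together: 2-chloro-4-ethylhept-4-enoic acid.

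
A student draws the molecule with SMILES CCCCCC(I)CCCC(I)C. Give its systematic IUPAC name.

The longest carbon chain is 11 atoms: the parent is undecane.
The numbering direction is chosen so that the substituent locant set {2,6} is lower than {6,10} at the first point of difference.
That gives iodo groups at C-2 and C-6.
Assembling the pieces gives 2,6-diiodoundecane.

2,6-diiodoundecane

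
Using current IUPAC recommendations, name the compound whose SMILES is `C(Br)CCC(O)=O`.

4-bromobutanoic acid

The longest chain bearing the –COOH group is 4 carbons long (butane).
The principal characteristic group is a carboxylic acid (terminal –COOH), named with the suffix -oic acid.
Number the chain so that the carboxylic acid carbon is C-1 by definition.
This places a bromo group at C-4.
The name is 4-bromobutanoic acid.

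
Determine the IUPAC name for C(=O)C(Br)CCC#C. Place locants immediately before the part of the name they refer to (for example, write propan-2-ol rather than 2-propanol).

The longest carbon chain that includes the –CHO group and the multiple bond has 6 carbons, so the parent hydride is hexane.
An aldehyde (terminal –CHO) is the principal characteristic group, giving the suffix -al.
A C≡C triple bond in the chain gives the infix -yne-.
Number the chain so that the aldehyde carbon is C-1 by definition.
That gives the triple bond between C-5 and C-6; a bromo group at C-2.
Putting it together: 2-bromohex-5-ynal.

2-bromohex-5-ynal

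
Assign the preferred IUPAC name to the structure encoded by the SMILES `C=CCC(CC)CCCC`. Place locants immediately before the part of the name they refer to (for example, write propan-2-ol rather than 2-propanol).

The longest carbon chain that includes the multiple bond has 8 carbons, so the parent hydride is octane.
The chain contains a C=C double bond, so the unsaturation ending is -ene.
The numbering direction is chosen so that numbering from this end puts the double bond at C-1 rather than C-7.
That gives the double bond between C-1 and C-2; an ethyl group at C-4.
The name is 4-ethyloct-1-ene.

4-ethyloct-1-ene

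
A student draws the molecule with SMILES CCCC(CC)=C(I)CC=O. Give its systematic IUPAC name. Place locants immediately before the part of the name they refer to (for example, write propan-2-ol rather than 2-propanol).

The longest carbon chain that includes the –CHO group and the multiple bond has 7 carbons, so the parent hydride is heptane.
The principal characteristic group is an aldehyde (terminal –CHO), named with the suffix -al.
The chain contains a C=C double bond, so the unsaturation ending is -ene.
The numbering direction is chosen so that the aldehyde carbon is C-1 by definition.
With this numbering: the double bond between C-3 and C-4; an ethyl group at C-4; an iodo group at C-3.
The substituents are ordered alphabetically, ignoring any di-/tri- multipliers.
Putting it together: 4-ethyl-3-iodohept-3-enal.

4-ethyl-3-iodohept-3-enal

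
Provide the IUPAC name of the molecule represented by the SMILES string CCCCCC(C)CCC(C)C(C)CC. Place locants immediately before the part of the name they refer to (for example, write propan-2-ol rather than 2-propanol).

The parent chain contains 12 carbons (dodecane).
Number the chain so that the substituent locant set {3,4,7} is lower than {6,9,10} at the first point of difference.
This places methyl groups at C-3 and C-4 and C-7.
Putting it together: 3,4,7-trimethyldodecane.

3,4,7-trimethyldodecane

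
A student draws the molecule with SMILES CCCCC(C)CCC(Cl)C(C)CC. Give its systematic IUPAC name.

The parent chain contains 11 carbons (undecane).
Choose the numbering such that the substituent locant set {3,4,7} is lower than {5,8,9} at the first point of difference.
That gives a chloro group at C-4; methyl groups at C-3 and C-7.
Substituent prefixes are cited in alphabetical order (multiplying prefixes like di-/tri- are ignored for ordering).
The name is 4-chloro-3,7-dimethylundecane.

4-chloro-3,7-dimethylundecane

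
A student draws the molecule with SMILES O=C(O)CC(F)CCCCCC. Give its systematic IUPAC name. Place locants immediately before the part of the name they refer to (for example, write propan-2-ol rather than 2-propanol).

The longest carbon chain that includes the –COOH group has 9 carbons, so the parent hydride is nonane.
A carboxylic acid (terminal –COOH) is the principal characteristic group, giving the suffix -oic acid.
The numbering direction is chosen so that the carboxylic acid carbon is C-1 by definition.
With this numbering: a fluoro group at C-3.
The name is 3-fluorononanoic acid.

3-fluorononanoic acid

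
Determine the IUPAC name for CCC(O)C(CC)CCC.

4-ethylheptan-3-ol

Counting along the main chain through the –OH group gives 7 carbons: the parent is heptane.
The principal characteristic group is an alcohol (–OH), named with the suffix -ol.
Choose the numbering such that numbering from this end puts the hydroxyl group at C-3 rather than C-5.
With this numbering: the hydroxyl at C-3; an ethyl group at C-4.
The name is 4-ethylheptan-3-ol.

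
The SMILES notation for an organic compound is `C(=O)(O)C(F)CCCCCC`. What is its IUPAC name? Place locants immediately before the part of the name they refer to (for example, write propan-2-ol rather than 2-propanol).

2-fluorooctanoic acid

The longest chain bearing the –COOH group is 8 carbons long (octane).
The principal characteristic group is a carboxylic acid (terminal –COOH), named with the suffix -oic acid.
Choose the numbering such that the carboxylic acid carbon is C-1 by definition.
This places a fluoro group at C-2.
Putting it together: 2-fluorooctanoic acid.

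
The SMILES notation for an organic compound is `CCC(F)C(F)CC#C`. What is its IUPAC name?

Counting along the main chain through the multiple bond gives 7 carbons: the parent is heptane.
A C≡C triple bond in the chain gives the infix -yne-.
Choose the numbering such that numbering from this end puts the triple bond at C-1 rather than C-6.
With this numbering: the triple bond between C-1 and C-2; fluoro groups at C-4 and C-5.
Assembling the pieces gives 4,5-difluorohept-1-yne.

4,5-difluorohept-1-yne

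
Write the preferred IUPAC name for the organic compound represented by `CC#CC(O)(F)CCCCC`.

4-fluoronon-2-yn-4-ol

The longest carbon chain that includes the –OH group and the multiple bond has 9 carbons, so the parent hydride is nonane.
The highest-priority functional group is an alcohol (–OH), so the name ends in -ol.
A C≡C triple bond in the chain gives the infix -yne-.
The numbering direction is chosen so that numbering from this end puts the hydroxyl group at C-4 rather than C-6.
That gives the hydroxyl at C-4; the triple bond between C-2 and C-3; a fluoro group at C-4.
Assembling the pieces gives 4-fluoronon-2-yn-4-ol.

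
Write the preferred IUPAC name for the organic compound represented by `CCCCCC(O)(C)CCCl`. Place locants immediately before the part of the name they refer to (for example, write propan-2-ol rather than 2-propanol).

1-chloro-3-methyloctan-3-ol

The longest carbon chain that includes the –OH group has 8 carbons, so the parent hydride is octane.
The principal characteristic group is an alcohol (–OH), named with the suffix -ol.
Choose the numbering such that numbering from this end puts the hydroxyl group at C-3 rather than C-6.
That gives the hydroxyl at C-3; a chloro group at C-1; a methyl group at C-3.
Substituent prefixes are cited in alphabetical order (multiplying prefixes like di-/tri- are ignored for ordering).
The name is 1-chloro-3-methyloctan-3-ol.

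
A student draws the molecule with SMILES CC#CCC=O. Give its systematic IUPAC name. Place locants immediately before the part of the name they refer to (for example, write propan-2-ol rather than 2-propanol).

Counting along the main chain through the –CHO group and the multiple bond gives 5 carbons: the parent is pentane.
An aldehyde (terminal –CHO) is the principal characteristic group, giving the suffix -al.
A C≡C triple bond in the chain gives the infix -yne-.
Number the chain so that the aldehyde carbon is C-1 by definition.
With this numbering: the triple bond between C-3 and C-4.
The name is pent-3-ynal.

pent-3-ynal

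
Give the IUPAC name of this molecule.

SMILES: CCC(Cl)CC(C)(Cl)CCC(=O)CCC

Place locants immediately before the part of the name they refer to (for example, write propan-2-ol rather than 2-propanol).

7,9-dichloro-7-methylundecan-4-one

The longest chain bearing the carbonyl is 11 carbons long (undecane).
The highest-priority functional group is a ketone (C=O on an internal carbon), so the name ends in -one.
Number the chain so that numbering from this end puts the carbonyl group at C-4 rather than C-8.
With this numbering: the carbonyl at C-4; chloro groups at C-7 and C-9; a methyl group at C-7.
The substituents are ordered alphabetically, ignoring any di-/tri- multipliers.
Assembling the pieces gives 7,9-dichloro-7-methylundecan-4-one.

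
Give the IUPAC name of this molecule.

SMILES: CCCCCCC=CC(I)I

The longest carbon chain that includes the multiple bond has 9 carbons, so the parent hydride is nonane.
The chain contains a C=C double bond, so the unsaturation ending is -ene.
Number the chain so that numbering from this end puts the double bond at C-2 rather than C-7.
That gives the double bond between C-2 and C-3; two iodo groups at C-1.
Assembling the pieces gives 1,1-diiodonon-2-ene.

1,1-diiodonon-2-ene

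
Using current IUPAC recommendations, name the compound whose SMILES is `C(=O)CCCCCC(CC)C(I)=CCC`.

7-ethyl-8-iodoundec-8-enal

The longest chain bearing the –CHO group and the multiple bond is 11 carbons long (undecane).
The highest-priority functional group is an aldehyde (terminal –CHO), so the name ends in -al.
There is one C=C double bond, indicated by the ending -ene.
The numbering direction is chosen so that the aldehyde carbon is C-1 by definition.
That gives the double bond between C-8 and C-9; an ethyl group at C-7; an iodo group at C-8.
Prefixes are listed alphabetically: ethyl, iodo.
The name is 7-ethyl-8-iodoundec-8-enal.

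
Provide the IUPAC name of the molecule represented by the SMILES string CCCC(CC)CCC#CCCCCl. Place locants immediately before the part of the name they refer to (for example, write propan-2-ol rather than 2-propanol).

The longest chain bearing the multiple bond is 11 carbons long (undecane).
A C≡C triple bond in the chain gives the infix -yne-.
Choose the numbering such that numbering from this end puts the triple bond at C-4 rather than C-7.
That gives the triple bond between C-4 and C-5; a chloro group at C-1; an ethyl group at C-8.
The substituents are ordered alphabetically, ignoring any di-/tri- multipliers.
The name is 1-chloro-8-ethylundec-4-yne.

1-chloro-8-ethylundec-4-yne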